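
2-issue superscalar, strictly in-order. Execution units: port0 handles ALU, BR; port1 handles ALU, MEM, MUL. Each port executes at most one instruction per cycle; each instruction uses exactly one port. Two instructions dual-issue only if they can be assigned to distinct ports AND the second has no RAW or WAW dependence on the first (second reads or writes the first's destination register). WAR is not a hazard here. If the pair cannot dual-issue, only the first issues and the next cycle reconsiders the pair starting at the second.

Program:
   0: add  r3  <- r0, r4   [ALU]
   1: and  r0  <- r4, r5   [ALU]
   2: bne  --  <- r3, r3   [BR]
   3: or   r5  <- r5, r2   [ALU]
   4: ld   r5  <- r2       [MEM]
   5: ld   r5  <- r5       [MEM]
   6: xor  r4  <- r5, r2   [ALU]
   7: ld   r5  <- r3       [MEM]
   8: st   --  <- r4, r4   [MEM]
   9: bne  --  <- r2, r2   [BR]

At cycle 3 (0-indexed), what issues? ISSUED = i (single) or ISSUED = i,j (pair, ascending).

  cy0 -> i0,i1 (add.ALU+and.ALU) pair
  cy1 -> i2,i3 (bne.BR+or.ALU) pair
  cy2 -> i4 (ld.MEM) no-port MEM/MEM
  cy3 -> i5 (ld.MEM) RAW r5
  cy4 -> i6,i7 (xor.ALU+ld.MEM) pair
  cy5 -> i8,i9 (st.MEM+bne.BR) pair

ISSUED = 5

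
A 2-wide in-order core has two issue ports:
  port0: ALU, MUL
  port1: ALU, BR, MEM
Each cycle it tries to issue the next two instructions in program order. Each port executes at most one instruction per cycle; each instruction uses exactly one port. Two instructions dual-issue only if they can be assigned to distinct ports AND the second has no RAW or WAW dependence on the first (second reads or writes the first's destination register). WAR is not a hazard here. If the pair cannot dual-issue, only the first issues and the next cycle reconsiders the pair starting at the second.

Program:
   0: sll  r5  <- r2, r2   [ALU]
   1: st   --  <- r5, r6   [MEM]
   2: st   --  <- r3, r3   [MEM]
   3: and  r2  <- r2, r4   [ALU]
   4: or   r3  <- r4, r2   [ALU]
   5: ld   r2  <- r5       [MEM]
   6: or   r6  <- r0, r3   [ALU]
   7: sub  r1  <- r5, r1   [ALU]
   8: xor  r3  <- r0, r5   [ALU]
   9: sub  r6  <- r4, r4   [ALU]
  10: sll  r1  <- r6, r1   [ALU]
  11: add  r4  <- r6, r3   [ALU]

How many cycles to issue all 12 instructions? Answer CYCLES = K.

t=0 i0:sll.ALU ; RAW r5
t=1 i1:st.MEM ; no-port MEM/MEM
t=2 i2,i3:st.MEM;and.ALU ; dual
t=3 i4,i5:or.ALU;ld.MEM ; dual
t=4 i6,i7:or.ALU;sub.ALU ; dual
t=5 i8,i9:xor.ALU;sub.ALU ; dual
t=6 i10,i11:sll.ALU;add.ALU ; dual

CYCLES = 7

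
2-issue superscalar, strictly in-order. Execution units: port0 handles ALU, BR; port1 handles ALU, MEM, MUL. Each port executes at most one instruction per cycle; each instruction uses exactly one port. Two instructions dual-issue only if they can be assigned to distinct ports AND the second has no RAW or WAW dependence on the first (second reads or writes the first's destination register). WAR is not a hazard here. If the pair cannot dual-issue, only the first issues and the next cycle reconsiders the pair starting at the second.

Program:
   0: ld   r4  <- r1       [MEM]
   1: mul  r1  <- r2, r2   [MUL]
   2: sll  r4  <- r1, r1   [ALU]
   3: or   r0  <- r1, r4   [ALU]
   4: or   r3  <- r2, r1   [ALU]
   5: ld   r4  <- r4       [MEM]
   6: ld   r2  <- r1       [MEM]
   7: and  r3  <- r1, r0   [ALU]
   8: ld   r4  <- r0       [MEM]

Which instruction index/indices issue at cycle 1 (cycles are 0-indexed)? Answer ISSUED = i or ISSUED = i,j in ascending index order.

ISSUED = 1

c0: i0 ld  no-port MEM/MUL
c1: i1 mul  RAW r1
c2: i2 sll  RAW r4
c3: i3+i4 or+or  pair
c4: i5 ld  no-port MEM/MEM
c5: i6+i7 ld+and  pair
c6: i8 ld  tail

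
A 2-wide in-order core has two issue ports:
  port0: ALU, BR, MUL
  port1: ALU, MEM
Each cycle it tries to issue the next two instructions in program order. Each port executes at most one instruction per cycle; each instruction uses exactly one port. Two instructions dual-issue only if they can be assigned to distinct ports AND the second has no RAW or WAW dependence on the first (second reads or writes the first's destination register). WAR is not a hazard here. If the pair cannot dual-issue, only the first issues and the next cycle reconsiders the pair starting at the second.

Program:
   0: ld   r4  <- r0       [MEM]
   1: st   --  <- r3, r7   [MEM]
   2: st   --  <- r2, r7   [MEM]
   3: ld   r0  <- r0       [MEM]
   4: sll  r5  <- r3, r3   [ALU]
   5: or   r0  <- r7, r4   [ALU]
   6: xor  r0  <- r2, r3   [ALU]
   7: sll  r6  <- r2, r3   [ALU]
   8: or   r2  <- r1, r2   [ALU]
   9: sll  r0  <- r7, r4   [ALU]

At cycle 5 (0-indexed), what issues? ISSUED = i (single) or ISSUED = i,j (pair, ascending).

ISSUED = 6,7

#0 head=0: ld.MEM i0 no-port MEM/MEM
#1 head=1: st.MEM i1 no-port MEM/MEM
#2 head=2: st.MEM i2 no-port MEM/MEM
#3 head=3: ld.MEM/sll.ALU i3/i4 2-wide
#4 head=5: or.ALU i5 WAW r0
#5 head=6: xor.ALU/sll.ALU i6/i7 2-wide
#6 head=8: or.ALU/sll.ALU i8/i9 2-wide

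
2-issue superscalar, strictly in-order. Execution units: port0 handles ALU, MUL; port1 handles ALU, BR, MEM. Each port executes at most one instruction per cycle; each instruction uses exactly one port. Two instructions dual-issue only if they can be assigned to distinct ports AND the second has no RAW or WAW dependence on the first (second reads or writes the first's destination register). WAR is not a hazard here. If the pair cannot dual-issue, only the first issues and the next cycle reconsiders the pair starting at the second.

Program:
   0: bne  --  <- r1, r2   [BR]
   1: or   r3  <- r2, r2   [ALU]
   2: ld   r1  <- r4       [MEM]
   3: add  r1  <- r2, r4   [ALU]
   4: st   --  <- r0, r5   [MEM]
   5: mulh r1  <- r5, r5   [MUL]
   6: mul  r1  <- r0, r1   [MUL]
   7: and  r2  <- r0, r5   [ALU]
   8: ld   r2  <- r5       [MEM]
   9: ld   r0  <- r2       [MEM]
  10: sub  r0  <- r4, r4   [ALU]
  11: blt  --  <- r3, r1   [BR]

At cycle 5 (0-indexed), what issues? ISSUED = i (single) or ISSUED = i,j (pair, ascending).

ISSUED = 8

  cy0 -> i0+i1 (bne;or) 2-wide
  cy1 -> i2 (ld) WAW r1
  cy2 -> i3+i4 (add;st) 2-wide
  cy3 -> i5 (mulh) no-port MUL/MUL
  cy4 -> i6+i7 (mul;and) 2-wide
  cy5 -> i8 (ld) no-port MEM/MEM
  cy6 -> i9 (ld) WAW r0
  cy7 -> i10+i11 (sub;blt) 2-wide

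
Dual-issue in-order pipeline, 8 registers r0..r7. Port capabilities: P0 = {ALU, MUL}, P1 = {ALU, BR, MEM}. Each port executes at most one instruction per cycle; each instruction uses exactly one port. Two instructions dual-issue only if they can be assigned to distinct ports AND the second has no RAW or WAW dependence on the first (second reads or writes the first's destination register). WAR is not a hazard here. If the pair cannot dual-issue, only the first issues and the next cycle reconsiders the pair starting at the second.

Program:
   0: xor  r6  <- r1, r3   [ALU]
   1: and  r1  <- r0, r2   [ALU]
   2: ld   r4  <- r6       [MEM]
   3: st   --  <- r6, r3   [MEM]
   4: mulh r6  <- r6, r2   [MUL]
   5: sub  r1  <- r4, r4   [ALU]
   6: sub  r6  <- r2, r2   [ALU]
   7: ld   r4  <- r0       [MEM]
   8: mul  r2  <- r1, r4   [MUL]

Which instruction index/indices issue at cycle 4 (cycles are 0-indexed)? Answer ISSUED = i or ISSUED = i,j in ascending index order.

0. xor and @i0+i1  | 2-wide
1. ld @i2  | no-port MEM/MEM
2. st mulh @i3+i4  | 2-wide
3. sub sub @i5+i6  | 2-wide
4. ld @i7  | RAW r4
5. mul @i8  | tail

ISSUED = 7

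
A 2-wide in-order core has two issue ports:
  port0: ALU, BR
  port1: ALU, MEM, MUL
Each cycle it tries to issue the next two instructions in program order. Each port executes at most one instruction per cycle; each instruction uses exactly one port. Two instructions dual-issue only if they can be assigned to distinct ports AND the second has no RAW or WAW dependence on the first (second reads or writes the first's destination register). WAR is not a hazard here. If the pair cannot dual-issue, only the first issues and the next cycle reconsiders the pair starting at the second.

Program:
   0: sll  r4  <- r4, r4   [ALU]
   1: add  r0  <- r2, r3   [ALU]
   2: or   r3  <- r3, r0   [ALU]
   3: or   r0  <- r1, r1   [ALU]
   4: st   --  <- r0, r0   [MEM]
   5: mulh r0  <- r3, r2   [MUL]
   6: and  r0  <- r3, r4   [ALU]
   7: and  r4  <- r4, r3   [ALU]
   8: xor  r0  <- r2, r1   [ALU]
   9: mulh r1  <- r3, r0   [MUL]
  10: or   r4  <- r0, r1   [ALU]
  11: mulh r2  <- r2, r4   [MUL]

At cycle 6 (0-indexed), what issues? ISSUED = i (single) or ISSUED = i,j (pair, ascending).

ISSUED = 9

#0 head=0: sll.ALU add.ALU i0+i1 2-wide
#1 head=2: or.ALU or.ALU i2+i3 2-wide
#2 head=4: st.MEM i4 no-port MEM/MUL
#3 head=5: mulh.MUL i5 WAW r0
#4 head=6: and.ALU and.ALU i6+i7 2-wide
#5 head=8: xor.ALU i8 RAW r0
#6 head=9: mulh.MUL i9 RAW r1
#7 head=10: or.ALU i10 RAW r4
#8 head=11: mulh.MUL i11 tail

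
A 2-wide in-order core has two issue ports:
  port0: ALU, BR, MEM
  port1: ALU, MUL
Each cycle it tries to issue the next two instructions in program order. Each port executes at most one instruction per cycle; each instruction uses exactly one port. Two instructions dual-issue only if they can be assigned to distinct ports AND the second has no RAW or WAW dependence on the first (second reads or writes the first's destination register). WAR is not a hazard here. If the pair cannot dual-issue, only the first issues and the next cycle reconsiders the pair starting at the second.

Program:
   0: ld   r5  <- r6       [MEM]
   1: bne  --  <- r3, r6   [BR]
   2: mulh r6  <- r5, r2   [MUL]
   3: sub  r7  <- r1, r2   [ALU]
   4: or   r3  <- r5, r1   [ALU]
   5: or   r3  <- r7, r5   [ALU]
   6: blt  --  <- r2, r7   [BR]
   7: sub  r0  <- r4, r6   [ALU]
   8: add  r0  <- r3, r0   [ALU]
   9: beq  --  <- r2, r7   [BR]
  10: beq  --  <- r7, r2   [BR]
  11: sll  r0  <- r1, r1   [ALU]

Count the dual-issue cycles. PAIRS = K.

c0: i0 ld.MEM  no-port MEM/BR
c1: i1,i2 bne.BR;mulh.MUL  dual
c2: i3,i4 sub.ALU;or.ALU  dual
c3: i5,i6 or.ALU;blt.BR  dual
c4: i7 sub.ALU  RAW+WAW r0
c5: i8,i9 add.ALU;beq.BR  dual
c6: i10,i11 beq.BR;sll.ALU  dual

PAIRS = 5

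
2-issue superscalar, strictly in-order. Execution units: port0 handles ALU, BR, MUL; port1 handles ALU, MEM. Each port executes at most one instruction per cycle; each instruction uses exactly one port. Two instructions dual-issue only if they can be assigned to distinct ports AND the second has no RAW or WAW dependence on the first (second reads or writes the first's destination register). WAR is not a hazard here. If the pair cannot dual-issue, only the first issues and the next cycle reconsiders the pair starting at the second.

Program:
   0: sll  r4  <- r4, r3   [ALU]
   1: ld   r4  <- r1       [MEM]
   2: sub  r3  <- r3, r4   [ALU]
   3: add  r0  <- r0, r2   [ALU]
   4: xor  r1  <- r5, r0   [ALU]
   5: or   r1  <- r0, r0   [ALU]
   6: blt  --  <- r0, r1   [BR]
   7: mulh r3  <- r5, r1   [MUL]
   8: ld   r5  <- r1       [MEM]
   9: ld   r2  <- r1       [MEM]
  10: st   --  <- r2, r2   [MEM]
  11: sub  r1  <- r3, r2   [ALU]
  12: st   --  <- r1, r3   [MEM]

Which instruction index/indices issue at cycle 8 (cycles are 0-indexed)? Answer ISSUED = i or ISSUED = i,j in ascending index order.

0. sll @i0  | WAW r4
1. ld @i1  | RAW r4
2. sub add @i2&i3  | pair
3. xor @i4  | WAW r1
4. or @i5  | RAW r1
5. blt @i6  | no-port BR/MUL
6. mulh ld @i7&i8  | pair
7. ld @i9  | no-port MEM/MEM
8. st sub @i10&i11  | pair
9. st @i12  | tail

ISSUED = 10,11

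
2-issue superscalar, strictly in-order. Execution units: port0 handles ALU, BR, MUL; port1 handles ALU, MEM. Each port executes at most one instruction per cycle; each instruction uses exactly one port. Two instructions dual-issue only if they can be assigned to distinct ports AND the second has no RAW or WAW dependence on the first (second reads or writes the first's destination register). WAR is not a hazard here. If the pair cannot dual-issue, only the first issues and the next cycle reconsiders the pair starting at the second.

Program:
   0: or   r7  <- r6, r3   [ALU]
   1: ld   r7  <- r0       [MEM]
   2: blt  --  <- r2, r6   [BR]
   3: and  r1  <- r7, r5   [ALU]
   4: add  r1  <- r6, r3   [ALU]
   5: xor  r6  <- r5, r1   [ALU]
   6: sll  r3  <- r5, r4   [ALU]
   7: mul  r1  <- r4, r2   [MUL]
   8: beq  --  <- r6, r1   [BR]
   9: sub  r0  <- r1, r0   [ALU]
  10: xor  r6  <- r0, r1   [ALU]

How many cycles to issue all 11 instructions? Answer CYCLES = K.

CYCLES = 8

#0 head=0: or.ALU i0 WAW r7
#1 head=1: ld.MEM/blt.BR i1,i2 2-wide
#2 head=3: and.ALU i3 WAW r1
#3 head=4: add.ALU i4 RAW r1
#4 head=5: xor.ALU/sll.ALU i5,i6 2-wide
#5 head=7: mul.MUL i7 no-port MUL/BR
#6 head=8: beq.BR/sub.ALU i8,i9 2-wide
#7 head=10: xor.ALU i10 tail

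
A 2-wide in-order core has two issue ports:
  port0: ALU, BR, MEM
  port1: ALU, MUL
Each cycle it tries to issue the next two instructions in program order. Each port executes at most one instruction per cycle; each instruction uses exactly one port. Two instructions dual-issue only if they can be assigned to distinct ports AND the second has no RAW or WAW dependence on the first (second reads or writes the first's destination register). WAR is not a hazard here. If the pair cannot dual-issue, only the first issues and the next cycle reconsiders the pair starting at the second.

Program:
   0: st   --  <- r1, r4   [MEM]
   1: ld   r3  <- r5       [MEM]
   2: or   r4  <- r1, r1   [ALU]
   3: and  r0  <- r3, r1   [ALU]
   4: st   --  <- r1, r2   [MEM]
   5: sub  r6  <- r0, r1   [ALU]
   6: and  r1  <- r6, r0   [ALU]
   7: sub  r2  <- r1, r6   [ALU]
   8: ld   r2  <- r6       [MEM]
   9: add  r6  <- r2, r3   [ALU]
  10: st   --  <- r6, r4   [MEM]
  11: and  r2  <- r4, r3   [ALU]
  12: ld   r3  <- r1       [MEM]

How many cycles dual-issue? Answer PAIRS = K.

#0 head=0: st.MEM i0 no-port MEM/MEM
#1 head=1: ld.MEM+or.ALU i1&i2 dual
#2 head=3: and.ALU+st.MEM i3&i4 dual
#3 head=5: sub.ALU i5 RAW r6
#4 head=6: and.ALU i6 RAW r1
#5 head=7: sub.ALU i7 WAW r2
#6 head=8: ld.MEM i8 RAW r2
#7 head=9: add.ALU i9 RAW r6
#8 head=10: st.MEM+and.ALU i10&i11 dual
#9 head=12: ld.MEM i12 tail

PAIRS = 3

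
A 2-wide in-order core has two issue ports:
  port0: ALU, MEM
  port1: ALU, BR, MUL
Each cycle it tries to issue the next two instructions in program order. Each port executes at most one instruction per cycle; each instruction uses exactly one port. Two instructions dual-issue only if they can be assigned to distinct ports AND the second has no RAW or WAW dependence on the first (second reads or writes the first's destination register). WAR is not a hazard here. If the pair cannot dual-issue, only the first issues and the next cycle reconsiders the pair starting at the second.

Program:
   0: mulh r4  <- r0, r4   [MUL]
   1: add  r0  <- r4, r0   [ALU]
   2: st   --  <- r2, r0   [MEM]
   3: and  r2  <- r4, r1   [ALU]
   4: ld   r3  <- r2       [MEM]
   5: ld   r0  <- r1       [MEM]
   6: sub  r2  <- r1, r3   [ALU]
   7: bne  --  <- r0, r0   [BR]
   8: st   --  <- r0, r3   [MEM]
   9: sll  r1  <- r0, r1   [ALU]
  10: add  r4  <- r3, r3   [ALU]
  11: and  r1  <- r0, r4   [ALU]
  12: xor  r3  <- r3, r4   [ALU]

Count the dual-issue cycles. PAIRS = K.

PAIRS = 5

  cy0 -> i0 (mulh.MUL) RAW r4
  cy1 -> i1 (add.ALU) RAW r0
  cy2 -> i2+i3 (st.MEM;and.ALU) 2-wide
  cy3 -> i4 (ld.MEM) no-port MEM/MEM
  cy4 -> i5+i6 (ld.MEM;sub.ALU) 2-wide
  cy5 -> i7+i8 (bne.BR;st.MEM) 2-wide
  cy6 -> i9+i10 (sll.ALU;add.ALU) 2-wide
  cy7 -> i11+i12 (and.ALU;xor.ALU) 2-wide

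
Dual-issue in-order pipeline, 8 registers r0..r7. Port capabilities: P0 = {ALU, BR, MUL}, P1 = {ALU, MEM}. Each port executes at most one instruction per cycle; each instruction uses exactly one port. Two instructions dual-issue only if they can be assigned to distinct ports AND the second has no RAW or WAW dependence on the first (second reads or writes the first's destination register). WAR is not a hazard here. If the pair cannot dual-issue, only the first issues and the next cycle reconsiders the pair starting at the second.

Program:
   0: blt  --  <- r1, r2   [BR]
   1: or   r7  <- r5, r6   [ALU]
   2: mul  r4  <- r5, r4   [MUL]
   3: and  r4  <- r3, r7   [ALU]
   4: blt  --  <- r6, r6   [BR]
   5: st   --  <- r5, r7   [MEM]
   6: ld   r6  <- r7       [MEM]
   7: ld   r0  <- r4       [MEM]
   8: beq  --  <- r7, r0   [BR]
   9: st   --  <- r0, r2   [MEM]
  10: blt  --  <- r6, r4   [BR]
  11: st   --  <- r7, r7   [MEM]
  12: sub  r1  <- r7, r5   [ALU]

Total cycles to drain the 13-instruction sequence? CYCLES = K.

t=0 i0/i1:blt.BR+or.ALU ; 2-wide
t=1 i2:mul.MUL ; WAW r4
t=2 i3/i4:and.ALU+blt.BR ; 2-wide
t=3 i5:st.MEM ; no-port MEM/MEM
t=4 i6:ld.MEM ; no-port MEM/MEM
t=5 i7:ld.MEM ; RAW r0
t=6 i8/i9:beq.BR+st.MEM ; 2-wide
t=7 i10/i11:blt.BR+st.MEM ; 2-wide
t=8 i12:sub.ALU ; tail

CYCLES = 9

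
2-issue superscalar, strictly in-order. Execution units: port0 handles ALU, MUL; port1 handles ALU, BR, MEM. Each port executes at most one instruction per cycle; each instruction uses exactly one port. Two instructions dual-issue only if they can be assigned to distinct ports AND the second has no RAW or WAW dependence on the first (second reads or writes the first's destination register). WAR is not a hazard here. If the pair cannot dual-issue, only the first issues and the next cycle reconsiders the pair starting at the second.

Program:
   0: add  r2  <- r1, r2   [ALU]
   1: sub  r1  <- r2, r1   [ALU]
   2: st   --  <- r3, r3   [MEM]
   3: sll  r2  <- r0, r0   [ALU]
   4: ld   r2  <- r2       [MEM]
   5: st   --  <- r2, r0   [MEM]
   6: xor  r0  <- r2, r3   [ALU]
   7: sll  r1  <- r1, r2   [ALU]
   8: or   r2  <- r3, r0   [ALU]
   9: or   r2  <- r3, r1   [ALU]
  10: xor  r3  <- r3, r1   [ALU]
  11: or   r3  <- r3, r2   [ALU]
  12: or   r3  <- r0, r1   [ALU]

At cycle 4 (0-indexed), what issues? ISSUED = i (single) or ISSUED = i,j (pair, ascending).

ISSUED = 5,6

[0] i0  add  -- RAW r2
[1] i1,i2  sub+st  -- dual
[2] i3  sll  -- RAW+WAW r2
[3] i4  ld  -- no-port MEM/MEM
[4] i5,i6  st+xor  -- dual
[5] i7,i8  sll+or  -- dual
[6] i9,i10  or+xor  -- dual
[7] i11  or  -- WAW r3
[8] i12  or  -- tail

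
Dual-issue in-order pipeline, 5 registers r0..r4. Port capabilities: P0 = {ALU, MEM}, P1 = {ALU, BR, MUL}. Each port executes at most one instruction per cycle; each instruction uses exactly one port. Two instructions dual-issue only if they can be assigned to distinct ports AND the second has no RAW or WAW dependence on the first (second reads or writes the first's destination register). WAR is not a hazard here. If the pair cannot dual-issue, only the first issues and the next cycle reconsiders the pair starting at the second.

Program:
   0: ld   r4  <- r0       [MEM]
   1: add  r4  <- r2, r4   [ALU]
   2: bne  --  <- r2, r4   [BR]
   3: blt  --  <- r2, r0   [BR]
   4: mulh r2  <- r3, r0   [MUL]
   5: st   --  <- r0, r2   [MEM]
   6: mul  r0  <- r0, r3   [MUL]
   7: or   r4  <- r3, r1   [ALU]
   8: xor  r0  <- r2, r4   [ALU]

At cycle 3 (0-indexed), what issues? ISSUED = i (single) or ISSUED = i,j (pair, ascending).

ISSUED = 3

[0] i0  ld  -- RAW+WAW r4
[1] i1  add  -- RAW r4
[2] i2  bne  -- no-port BR/BR
[3] i3  blt  -- no-port BR/MUL
[4] i4  mulh  -- RAW r2
[5] i5&i6  st+mul  -- pair
[6] i7  or  -- RAW r4
[7] i8  xor  -- tail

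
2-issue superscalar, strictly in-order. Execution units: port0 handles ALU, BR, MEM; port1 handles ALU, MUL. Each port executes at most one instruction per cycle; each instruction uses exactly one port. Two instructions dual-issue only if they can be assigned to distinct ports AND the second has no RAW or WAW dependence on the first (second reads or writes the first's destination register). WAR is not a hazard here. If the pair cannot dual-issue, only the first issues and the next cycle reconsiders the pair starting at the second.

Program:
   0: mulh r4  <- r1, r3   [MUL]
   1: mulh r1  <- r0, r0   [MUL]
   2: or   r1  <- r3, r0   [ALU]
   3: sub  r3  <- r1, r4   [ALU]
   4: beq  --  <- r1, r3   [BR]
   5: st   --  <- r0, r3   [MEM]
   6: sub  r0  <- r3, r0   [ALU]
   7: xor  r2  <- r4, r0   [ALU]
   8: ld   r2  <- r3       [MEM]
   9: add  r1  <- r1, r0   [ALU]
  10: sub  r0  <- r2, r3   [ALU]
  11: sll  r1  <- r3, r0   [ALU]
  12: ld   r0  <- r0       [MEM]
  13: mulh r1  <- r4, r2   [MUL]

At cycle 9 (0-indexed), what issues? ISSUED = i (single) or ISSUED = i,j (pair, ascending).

ISSUED = 11,12

t=0 i0:mulh.MUL ; no-port MUL/MUL
t=1 i1:mulh.MUL ; WAW r1
t=2 i2:or.ALU ; RAW r1
t=3 i3:sub.ALU ; RAW r3
t=4 i4:beq.BR ; no-port BR/MEM
t=5 i5+i6:st.MEM/sub.ALU ; dual
t=6 i7:xor.ALU ; WAW r2
t=7 i8+i9:ld.MEM/add.ALU ; dual
t=8 i10:sub.ALU ; RAW r0
t=9 i11+i12:sll.ALU/ld.MEM ; dual
t=10 i13:mulh.MUL ; tail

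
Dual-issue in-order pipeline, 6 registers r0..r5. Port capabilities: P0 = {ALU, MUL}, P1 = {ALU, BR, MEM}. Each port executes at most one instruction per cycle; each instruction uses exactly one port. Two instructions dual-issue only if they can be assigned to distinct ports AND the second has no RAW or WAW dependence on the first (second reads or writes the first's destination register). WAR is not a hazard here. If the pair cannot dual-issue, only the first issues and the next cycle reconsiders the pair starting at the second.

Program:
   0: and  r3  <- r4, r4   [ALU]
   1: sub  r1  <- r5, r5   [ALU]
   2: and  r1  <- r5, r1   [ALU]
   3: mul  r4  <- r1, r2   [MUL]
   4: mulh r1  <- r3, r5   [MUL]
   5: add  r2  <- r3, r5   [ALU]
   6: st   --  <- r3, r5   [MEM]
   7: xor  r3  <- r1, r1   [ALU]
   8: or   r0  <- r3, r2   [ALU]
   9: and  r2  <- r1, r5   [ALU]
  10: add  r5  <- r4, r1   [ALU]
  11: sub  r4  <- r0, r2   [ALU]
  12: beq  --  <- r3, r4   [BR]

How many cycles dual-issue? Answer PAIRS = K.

0. and.ALU+sub.ALU @i0,i1  | pair
1. and.ALU @i2  | RAW r1
2. mul.MUL @i3  | no-port MUL/MUL
3. mulh.MUL+add.ALU @i4,i5  | pair
4. st.MEM+xor.ALU @i6,i7  | pair
5. or.ALU+and.ALU @i8,i9  | pair
6. add.ALU+sub.ALU @i10,i11  | pair
7. beq.BR @i12  | tail

PAIRS = 5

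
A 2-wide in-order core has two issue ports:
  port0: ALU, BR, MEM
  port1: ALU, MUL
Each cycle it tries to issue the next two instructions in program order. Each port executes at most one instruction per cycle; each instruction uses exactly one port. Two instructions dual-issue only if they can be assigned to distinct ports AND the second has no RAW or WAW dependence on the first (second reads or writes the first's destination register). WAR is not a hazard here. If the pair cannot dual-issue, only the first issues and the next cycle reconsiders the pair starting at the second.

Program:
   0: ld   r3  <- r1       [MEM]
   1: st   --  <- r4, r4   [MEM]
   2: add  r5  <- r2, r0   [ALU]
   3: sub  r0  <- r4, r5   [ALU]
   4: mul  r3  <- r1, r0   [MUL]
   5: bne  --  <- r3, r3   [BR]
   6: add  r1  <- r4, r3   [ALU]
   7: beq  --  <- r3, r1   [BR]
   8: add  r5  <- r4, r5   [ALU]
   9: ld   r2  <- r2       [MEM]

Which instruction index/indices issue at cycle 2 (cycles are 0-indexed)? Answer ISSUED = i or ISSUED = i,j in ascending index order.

[0] i0  ld.MEM  -- no-port MEM/MEM
[1] i1/i2  st.MEM/add.ALU  -- dual
[2] i3  sub.ALU  -- RAW r0
[3] i4  mul.MUL  -- RAW r3
[4] i5/i6  bne.BR/add.ALU  -- dual
[5] i7/i8  beq.BR/add.ALU  -- dual
[6] i9  ld.MEM  -- tail

ISSUED = 3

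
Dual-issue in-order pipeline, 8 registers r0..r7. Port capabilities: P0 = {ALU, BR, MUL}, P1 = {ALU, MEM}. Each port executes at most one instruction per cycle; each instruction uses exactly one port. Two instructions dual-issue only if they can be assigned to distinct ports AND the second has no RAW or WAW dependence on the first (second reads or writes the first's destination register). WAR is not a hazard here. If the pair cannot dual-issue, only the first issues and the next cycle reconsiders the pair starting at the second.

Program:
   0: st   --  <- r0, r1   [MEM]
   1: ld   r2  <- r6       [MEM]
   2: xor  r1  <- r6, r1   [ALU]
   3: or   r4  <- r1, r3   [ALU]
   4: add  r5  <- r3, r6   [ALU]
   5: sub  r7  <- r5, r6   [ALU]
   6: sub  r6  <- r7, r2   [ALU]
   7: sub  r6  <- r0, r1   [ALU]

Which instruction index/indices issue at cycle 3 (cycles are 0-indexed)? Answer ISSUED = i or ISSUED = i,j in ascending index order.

t=0 i0:st.MEM ; no-port MEM/MEM
t=1 i1,i2:ld.MEM/xor.ALU ; pair
t=2 i3,i4:or.ALU/add.ALU ; pair
t=3 i5:sub.ALU ; RAW r7
t=4 i6:sub.ALU ; WAW r6
t=5 i7:sub.ALU ; tail

ISSUED = 5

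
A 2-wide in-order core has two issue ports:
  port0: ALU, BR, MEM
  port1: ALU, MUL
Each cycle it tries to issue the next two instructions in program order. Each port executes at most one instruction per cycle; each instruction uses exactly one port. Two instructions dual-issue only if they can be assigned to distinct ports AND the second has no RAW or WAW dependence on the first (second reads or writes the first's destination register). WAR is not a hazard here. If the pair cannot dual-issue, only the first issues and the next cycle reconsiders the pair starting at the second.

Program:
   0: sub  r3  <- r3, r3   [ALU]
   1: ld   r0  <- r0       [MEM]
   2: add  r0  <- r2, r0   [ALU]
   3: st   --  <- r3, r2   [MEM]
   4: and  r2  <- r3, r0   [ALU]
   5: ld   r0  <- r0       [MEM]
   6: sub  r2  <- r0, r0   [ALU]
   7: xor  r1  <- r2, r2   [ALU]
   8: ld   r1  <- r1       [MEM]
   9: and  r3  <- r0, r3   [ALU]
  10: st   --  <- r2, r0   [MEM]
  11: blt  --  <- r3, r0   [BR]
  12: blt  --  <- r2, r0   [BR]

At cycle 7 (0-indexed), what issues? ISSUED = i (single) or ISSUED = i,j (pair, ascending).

0. sub.ALU+ld.MEM @i0&i1  | 2-wide
1. add.ALU+st.MEM @i2&i3  | 2-wide
2. and.ALU+ld.MEM @i4&i5  | 2-wide
3. sub.ALU @i6  | RAW r2
4. xor.ALU @i7  | RAW+WAW r1
5. ld.MEM+and.ALU @i8&i9  | 2-wide
6. st.MEM @i10  | no-port MEM/BR
7. blt.BR @i11  | no-port BR/BR
8. blt.BR @i12  | tail

ISSUED = 11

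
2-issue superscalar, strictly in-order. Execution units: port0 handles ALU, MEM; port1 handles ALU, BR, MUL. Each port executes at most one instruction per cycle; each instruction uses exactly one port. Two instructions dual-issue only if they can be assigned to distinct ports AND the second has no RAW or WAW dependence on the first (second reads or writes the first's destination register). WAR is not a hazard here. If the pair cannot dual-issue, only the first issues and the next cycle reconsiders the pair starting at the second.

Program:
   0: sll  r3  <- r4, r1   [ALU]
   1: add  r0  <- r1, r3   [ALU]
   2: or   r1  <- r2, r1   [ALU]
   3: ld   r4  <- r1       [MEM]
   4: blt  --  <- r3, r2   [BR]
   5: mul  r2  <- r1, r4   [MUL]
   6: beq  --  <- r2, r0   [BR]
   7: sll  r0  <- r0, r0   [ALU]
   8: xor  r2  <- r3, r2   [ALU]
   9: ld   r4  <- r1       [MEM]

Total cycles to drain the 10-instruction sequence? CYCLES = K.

0. sll.ALU @i0  | RAW r3
1. add.ALU or.ALU @i1,i2  | dual
2. ld.MEM blt.BR @i3,i4  | dual
3. mul.MUL @i5  | no-port MUL/BR
4. beq.BR sll.ALU @i6,i7  | dual
5. xor.ALU ld.MEM @i8,i9  | dual

CYCLES = 6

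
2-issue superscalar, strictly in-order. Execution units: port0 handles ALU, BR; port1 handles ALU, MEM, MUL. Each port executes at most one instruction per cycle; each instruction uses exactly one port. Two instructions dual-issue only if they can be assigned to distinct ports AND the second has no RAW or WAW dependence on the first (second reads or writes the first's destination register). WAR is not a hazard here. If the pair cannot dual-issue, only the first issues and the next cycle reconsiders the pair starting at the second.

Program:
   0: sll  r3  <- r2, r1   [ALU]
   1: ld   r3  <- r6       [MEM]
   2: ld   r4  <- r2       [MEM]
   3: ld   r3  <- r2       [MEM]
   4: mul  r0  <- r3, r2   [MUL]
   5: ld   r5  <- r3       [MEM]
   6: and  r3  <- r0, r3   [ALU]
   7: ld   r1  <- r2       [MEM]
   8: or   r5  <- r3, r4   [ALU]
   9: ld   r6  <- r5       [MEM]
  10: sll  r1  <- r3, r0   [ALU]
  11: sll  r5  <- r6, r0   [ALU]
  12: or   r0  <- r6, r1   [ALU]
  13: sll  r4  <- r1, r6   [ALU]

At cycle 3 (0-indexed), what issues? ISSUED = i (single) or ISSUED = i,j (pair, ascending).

c0: i0 sll  WAW r3
c1: i1 ld  no-port MEM/MEM
c2: i2 ld  no-port MEM/MEM
c3: i3 ld  no-port MEM/MUL
c4: i4 mul  no-port MUL/MEM
c5: i5&i6 ld/and  dual
c6: i7&i8 ld/or  dual
c7: i9&i10 ld/sll  dual
c8: i11&i12 sll/or  dual
c9: i13 sll  tail

ISSUED = 3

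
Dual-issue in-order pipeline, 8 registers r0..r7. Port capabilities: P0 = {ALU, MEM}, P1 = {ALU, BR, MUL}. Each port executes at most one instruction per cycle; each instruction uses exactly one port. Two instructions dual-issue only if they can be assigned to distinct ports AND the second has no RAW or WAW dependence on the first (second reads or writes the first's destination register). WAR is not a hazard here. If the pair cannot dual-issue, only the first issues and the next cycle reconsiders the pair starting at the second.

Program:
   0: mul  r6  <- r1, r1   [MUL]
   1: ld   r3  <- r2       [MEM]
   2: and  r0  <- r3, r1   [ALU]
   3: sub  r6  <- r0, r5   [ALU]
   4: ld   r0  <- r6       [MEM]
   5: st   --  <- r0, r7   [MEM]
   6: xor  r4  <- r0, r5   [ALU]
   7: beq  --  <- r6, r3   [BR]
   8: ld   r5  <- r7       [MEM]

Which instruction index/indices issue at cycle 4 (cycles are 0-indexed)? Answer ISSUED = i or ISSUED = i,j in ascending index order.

[0] i0&i1  mul.MUL;ld.MEM  -- 2-wide
[1] i2  and.ALU  -- RAW r0
[2] i3  sub.ALU  -- RAW r6
[3] i4  ld.MEM  -- no-port MEM/MEM
[4] i5&i6  st.MEM;xor.ALU  -- 2-wide
[5] i7&i8  beq.BR;ld.MEM  -- 2-wide

ISSUED = 5,6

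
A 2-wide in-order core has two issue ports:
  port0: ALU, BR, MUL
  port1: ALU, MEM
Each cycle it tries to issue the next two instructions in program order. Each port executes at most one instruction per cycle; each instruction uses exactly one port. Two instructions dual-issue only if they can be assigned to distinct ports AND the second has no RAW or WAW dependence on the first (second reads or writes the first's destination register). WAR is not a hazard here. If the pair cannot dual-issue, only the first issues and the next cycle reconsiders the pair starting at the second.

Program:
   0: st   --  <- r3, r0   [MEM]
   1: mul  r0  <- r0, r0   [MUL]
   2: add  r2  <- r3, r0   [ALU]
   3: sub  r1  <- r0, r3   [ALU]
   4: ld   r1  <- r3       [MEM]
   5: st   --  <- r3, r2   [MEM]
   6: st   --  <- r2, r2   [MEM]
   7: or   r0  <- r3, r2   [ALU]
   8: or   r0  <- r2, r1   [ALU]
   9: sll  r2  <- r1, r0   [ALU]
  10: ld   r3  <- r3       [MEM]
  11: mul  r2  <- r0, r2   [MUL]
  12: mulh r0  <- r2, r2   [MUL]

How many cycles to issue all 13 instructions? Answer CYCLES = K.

CYCLES = 9

[0] i0&i1  st;mul  -- dual
[1] i2&i3  add;sub  -- dual
[2] i4  ld  -- no-port MEM/MEM
[3] i5  st  -- no-port MEM/MEM
[4] i6&i7  st;or  -- dual
[5] i8  or  -- RAW r0
[6] i9&i10  sll;ld  -- dual
[7] i11  mul  -- no-port MUL/MUL
[8] i12  mulh  -- tail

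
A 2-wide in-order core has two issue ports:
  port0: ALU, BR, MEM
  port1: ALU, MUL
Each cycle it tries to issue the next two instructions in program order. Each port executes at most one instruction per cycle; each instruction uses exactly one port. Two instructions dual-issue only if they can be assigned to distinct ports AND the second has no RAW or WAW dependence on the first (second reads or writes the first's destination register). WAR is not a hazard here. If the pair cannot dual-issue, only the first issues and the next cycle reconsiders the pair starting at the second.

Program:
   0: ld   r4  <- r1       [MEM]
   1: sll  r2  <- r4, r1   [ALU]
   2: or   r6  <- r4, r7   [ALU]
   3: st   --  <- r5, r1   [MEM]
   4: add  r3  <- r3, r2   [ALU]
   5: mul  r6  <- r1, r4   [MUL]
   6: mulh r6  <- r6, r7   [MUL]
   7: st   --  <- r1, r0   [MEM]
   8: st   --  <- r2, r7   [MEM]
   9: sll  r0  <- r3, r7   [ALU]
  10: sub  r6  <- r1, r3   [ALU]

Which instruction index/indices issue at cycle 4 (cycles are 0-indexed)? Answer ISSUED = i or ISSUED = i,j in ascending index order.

[0] i0  ld.MEM  -- RAW r4
[1] i1&i2  sll.ALU;or.ALU  -- pair
[2] i3&i4  st.MEM;add.ALU  -- pair
[3] i5  mul.MUL  -- no-port MUL/MUL
[4] i6&i7  mulh.MUL;st.MEM  -- pair
[5] i8&i9  st.MEM;sll.ALU  -- pair
[6] i10  sub.ALU  -- tail

ISSUED = 6,7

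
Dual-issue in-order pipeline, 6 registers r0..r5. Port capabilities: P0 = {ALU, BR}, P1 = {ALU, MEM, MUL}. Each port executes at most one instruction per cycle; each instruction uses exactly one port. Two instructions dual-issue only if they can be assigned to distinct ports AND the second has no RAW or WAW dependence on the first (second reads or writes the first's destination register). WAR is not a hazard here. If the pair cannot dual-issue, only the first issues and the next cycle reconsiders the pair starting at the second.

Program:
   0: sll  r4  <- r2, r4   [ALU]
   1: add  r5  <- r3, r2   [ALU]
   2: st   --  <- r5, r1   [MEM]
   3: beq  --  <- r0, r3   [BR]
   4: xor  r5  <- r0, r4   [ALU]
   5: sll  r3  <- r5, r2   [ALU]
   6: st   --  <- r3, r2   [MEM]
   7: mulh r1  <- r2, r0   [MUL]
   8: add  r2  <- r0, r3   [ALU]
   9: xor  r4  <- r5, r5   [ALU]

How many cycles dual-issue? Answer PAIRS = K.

PAIRS = 3

t=0 i0,i1:sll/add ; pair
t=1 i2,i3:st/beq ; pair
t=2 i4:xor ; RAW r5
t=3 i5:sll ; RAW r3
t=4 i6:st ; no-port MEM/MUL
t=5 i7,i8:mulh/add ; pair
t=6 i9:xor ; tail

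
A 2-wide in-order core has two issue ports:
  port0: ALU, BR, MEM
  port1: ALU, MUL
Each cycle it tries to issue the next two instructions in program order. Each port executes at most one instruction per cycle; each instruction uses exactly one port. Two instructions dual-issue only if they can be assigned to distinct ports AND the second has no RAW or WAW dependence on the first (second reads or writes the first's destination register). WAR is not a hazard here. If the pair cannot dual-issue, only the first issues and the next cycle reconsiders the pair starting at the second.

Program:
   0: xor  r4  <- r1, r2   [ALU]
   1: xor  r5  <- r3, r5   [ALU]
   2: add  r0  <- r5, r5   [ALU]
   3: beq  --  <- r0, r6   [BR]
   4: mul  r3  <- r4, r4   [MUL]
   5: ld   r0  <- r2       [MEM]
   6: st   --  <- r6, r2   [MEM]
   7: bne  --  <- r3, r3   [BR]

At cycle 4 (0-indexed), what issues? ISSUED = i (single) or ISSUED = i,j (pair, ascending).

t=0 i0+i1:xor+xor ; 2-wide
t=1 i2:add ; RAW r0
t=2 i3+i4:beq+mul ; 2-wide
t=3 i5:ld ; no-port MEM/MEM
t=4 i6:st ; no-port MEM/BR
t=5 i7:bne ; tail

ISSUED = 6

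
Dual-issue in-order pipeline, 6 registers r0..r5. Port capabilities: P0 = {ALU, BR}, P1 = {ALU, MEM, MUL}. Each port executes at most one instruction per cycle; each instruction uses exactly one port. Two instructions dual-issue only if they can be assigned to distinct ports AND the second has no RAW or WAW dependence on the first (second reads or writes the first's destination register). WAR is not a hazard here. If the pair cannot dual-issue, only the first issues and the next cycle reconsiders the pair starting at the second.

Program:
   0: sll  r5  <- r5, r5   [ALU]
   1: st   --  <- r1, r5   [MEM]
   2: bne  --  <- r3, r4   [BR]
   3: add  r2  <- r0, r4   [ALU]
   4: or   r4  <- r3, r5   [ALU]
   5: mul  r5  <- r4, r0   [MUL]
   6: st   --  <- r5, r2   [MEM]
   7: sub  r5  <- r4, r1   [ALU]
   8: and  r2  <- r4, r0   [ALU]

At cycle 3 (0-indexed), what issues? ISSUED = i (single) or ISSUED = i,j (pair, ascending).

  cy0 -> i0 (sll.ALU) RAW r5
  cy1 -> i1/i2 (st.MEM/bne.BR) 2-wide
  cy2 -> i3/i4 (add.ALU/or.ALU) 2-wide
  cy3 -> i5 (mul.MUL) no-port MUL/MEM
  cy4 -> i6/i7 (st.MEM/sub.ALU) 2-wide
  cy5 -> i8 (and.ALU) tail

ISSUED = 5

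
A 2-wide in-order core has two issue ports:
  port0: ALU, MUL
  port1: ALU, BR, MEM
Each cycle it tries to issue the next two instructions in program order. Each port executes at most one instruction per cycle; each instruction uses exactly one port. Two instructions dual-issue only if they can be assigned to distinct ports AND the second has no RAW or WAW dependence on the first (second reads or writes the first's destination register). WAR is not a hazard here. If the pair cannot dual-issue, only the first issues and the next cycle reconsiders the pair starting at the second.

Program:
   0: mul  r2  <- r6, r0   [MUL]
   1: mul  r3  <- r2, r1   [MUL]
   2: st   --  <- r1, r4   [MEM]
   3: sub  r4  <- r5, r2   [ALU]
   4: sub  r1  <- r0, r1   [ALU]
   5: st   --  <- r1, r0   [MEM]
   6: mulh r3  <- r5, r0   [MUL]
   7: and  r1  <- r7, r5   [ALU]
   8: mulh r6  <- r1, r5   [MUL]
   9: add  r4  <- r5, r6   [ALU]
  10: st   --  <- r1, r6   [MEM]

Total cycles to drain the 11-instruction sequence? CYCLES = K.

CYCLES = 7

#0 head=0: mul.MUL i0 no-port MUL/MUL
#1 head=1: mul.MUL st.MEM i1&i2 pair
#2 head=3: sub.ALU sub.ALU i3&i4 pair
#3 head=5: st.MEM mulh.MUL i5&i6 pair
#4 head=7: and.ALU i7 RAW r1
#5 head=8: mulh.MUL i8 RAW r6
#6 head=9: add.ALU st.MEM i9&i10 pair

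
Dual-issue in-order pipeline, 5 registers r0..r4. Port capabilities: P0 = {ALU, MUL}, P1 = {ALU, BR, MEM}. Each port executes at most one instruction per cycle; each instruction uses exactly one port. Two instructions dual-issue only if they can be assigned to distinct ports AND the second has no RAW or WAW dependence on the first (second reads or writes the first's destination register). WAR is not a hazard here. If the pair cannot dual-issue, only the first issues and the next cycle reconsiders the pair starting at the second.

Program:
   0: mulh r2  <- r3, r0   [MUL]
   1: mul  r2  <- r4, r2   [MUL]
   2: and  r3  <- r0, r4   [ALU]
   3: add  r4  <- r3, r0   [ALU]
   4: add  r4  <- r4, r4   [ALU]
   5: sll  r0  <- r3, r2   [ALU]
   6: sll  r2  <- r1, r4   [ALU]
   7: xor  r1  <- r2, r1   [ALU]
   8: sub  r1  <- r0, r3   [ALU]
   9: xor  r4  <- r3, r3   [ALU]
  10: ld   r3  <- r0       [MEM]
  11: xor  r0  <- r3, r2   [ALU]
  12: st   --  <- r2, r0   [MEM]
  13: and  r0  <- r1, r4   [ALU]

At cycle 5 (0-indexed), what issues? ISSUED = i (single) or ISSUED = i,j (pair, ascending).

#0 head=0: mulh.MUL i0 no-port MUL/MUL
#1 head=1: mul.MUL and.ALU i1+i2 dual
#2 head=3: add.ALU i3 RAW+WAW r4
#3 head=4: add.ALU sll.ALU i4+i5 dual
#4 head=6: sll.ALU i6 RAW r2
#5 head=7: xor.ALU i7 WAW r1
#6 head=8: sub.ALU xor.ALU i8+i9 dual
#7 head=10: ld.MEM i10 RAW r3
#8 head=11: xor.ALU i11 RAW r0
#9 head=12: st.MEM and.ALU i12+i13 dual

ISSUED = 7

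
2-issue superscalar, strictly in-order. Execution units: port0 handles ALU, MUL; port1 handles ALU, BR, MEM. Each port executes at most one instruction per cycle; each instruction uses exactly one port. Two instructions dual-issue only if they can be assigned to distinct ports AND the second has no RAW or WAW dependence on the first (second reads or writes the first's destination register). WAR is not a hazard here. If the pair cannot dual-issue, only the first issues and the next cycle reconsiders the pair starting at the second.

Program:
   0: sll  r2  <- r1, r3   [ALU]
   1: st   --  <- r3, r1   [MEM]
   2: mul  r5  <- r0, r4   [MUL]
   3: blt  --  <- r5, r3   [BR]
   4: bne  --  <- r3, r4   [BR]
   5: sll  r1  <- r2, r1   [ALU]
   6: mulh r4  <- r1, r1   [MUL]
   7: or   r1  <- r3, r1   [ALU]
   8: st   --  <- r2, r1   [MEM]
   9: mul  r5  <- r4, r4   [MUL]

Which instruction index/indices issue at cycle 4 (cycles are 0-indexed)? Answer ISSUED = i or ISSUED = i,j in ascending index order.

[0] i0,i1  sll.ALU/st.MEM  -- pair
[1] i2  mul.MUL  -- RAW r5
[2] i3  blt.BR  -- no-port BR/BR
[3] i4,i5  bne.BR/sll.ALU  -- pair
[4] i6,i7  mulh.MUL/or.ALU  -- pair
[5] i8,i9  st.MEM/mul.MUL  -- pair

ISSUED = 6,7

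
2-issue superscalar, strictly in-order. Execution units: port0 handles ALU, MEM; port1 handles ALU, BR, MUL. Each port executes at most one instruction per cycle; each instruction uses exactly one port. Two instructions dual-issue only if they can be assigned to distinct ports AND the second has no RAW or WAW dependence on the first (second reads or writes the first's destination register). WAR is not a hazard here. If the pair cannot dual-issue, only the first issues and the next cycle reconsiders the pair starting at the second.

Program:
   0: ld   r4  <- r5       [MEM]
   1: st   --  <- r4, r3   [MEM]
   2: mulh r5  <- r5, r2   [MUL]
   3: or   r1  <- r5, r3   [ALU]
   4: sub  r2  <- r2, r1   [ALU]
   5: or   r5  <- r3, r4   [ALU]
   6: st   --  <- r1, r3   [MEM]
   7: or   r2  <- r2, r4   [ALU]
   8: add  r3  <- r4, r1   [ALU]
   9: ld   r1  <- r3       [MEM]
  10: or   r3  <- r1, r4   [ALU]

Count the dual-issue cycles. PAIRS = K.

PAIRS = 3

0. ld @i0  | no-port MEM/MEM
1. st+mulh @i1+i2  | dual
2. or @i3  | RAW r1
3. sub+or @i4+i5  | dual
4. st+or @i6+i7  | dual
5. add @i8  | RAW r3
6. ld @i9  | RAW r1
7. or @i10  | tail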